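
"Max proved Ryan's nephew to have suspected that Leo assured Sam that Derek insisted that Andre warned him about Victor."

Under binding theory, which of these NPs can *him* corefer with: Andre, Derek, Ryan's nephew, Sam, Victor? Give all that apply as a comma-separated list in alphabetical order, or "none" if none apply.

*him* is a pronoun; Principle B requires it to be free in its binding domain — the clause headed by 'warned'.
— Andre: subject of the clause headed by 'warned'; c-commands the pronoun within its binding domain — blocked (Principle B).
— Derek: subject of the clause headed by 'insisted'; c-commands the pronoun but lies outside its binding domain — allowed.
— Ryan's nephew: subject of the clause headed by 'suspected'; c-commands the pronoun but lies outside its binding domain — allowed.
— Sam: object of the clause headed by 'assured'; c-commands the pronoun but lies outside its binding domain — allowed.
— Victor: second object of the clause headed by 'warned'; is c-commanded by the pronoun; coreference would bind this R-expression — blocked (Principle C).

Derek, Ryan's nephew, Sam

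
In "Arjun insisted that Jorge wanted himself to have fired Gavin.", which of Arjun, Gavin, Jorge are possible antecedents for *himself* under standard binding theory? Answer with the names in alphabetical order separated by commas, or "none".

*himself* is a reflexive; Principle A requires it to be bound within its binding domain — the clause headed by 'wanted'.
— Arjun: subject of the matrix clause; c-commands the reflexive but lies outside its binding domain — cannot bind it (Principle A).
— Gavin: object of the clause headed by 'fired'; does not c-command the reflexive — cannot bind it (Principle A).
— Jorge: subject of the clause headed by 'wanted'; c-commands the reflexive within its binding domain — allowed (Principle A).

Jorge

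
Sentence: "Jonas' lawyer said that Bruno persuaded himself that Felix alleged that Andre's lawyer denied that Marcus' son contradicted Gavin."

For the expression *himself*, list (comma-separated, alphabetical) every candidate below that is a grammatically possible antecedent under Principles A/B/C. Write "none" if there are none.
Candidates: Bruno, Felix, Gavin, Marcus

*himself* is a reflexive; Principle A requires it to be bound within its binding domain — the clause headed by 'persuaded'.
— Bruno: subject of the clause headed by 'persuaded'; c-commands the reflexive within its binding domain — allowed (Principle A).
— Felix: subject of the clause headed by 'alleged'; does not c-command the reflexive — cannot bind it (Principle A).
— Gavin: object of the clause headed by 'contradicted'; does not c-command the reflexive — cannot bind it (Principle A).
— Marcus: possessor inside the subject DP of the clause headed by 'contradicted'; does not c-command the reflexive — cannot bind it (Principle A).

Bruno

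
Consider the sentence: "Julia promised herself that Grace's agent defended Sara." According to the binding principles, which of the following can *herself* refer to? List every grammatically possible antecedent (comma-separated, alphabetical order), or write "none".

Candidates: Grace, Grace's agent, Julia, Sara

Julia

*herself* is a reflexive; Principle A requires it to be bound within its binding domain — the matrix clause.
— Grace: possessor inside the subject DP of the clause headed by 'defended'; does not c-command the reflexive — cannot bind it (Principle A).
— Grace's agent: subject of the clause headed by 'defended'; does not c-command the reflexive — cannot bind it (Principle A).
— Julia: subject of the matrix clause; c-commands the reflexive within its binding domain — allowed (Principle A).
— Sara: object of the clause headed by 'defended'; does not c-command the reflexive — cannot bind it (Principle A).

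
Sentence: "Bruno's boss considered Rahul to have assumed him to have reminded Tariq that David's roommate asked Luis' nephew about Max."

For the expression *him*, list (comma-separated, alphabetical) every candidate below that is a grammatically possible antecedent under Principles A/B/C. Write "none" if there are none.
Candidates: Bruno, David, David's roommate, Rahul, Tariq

*him* is a pronoun; Principle B requires it to be free in its binding domain — the clause headed by 'assumed'.
— Bruno: possessor inside the subject DP of the matrix clause; does not c-command the pronoun — Principle B does not apply; allowed.
— David: possessor inside the subject DP of the clause headed by 'asked'; is c-commanded by the pronoun; coreference would bind this R-expression — blocked (Principle C).
— David's roommate: subject of the clause headed by 'asked'; is c-commanded by the pronoun; coreference would bind this R-expression — blocked (Principle C).
— Rahul: subject of the clause headed by 'assumed'; c-commands the pronoun within its binding domain — blocked (Principle B).
— Tariq: object of the clause headed by 'reminded'; is c-commanded by the pronoun; coreference would bind this R-expression — blocked (Principle C).

Bruno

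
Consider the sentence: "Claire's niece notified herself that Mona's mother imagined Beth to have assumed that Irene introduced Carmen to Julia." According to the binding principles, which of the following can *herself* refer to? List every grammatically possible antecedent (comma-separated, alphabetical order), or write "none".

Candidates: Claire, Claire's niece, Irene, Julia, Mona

Claire's niece

*herself* is a reflexive; Principle A requires it to be bound within its binding domain — the matrix clause.
— Claire: possessor inside the subject DP of the matrix clause; does not c-command the reflexive — cannot bind it (Principle A).
— Claire's niece: subject of the matrix clause; c-commands the reflexive within its binding domain — allowed (Principle A).
— Irene: subject of the clause headed by 'introduced'; does not c-command the reflexive — cannot bind it (Principle A).
— Julia: second object of the clause headed by 'introduced'; does not c-command the reflexive — cannot bind it (Principle A).
— Mona: possessor inside the subject DP of the clause headed by 'imagined'; does not c-command the reflexive — cannot bind it (Principle A).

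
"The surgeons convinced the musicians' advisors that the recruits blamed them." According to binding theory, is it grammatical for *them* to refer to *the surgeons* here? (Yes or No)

*the surgeons* is an R-expression; Principle C requires it to be free (not bound by any c-commanding expression).
— them: object of the clause headed by 'blamed'; the pronoun does not c-command the R-expression — coreference allowed.

Yes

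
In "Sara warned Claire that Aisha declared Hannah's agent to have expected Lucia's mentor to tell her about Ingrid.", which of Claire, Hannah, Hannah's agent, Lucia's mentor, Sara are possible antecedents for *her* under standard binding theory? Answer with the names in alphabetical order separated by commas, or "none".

Claire, Hannah, Hannah's agent, Sara

*her* is a pronoun; Principle B requires it to be free in its binding domain — the clause headed by 'tell'.
— Claire: object of the matrix clause; c-commands the pronoun but lies outside its binding domain — allowed.
— Hannah: possessor inside the subject DP of the clause headed by 'expected'; does not c-command the pronoun — Principle B does not apply; allowed.
— Hannah's agent: subject of the clause headed by 'expected'; c-commands the pronoun but lies outside its binding domain — allowed.
— Lucia's mentor: subject of the clause headed by 'tell'; c-commands the pronoun within its binding domain — blocked (Principle B).
— Sara: subject of the matrix clause; c-commands the pronoun but lies outside its binding domain — allowed.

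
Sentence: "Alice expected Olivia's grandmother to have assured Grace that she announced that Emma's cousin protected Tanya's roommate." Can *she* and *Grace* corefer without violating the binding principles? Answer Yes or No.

Yes

*Grace* is an R-expression; Principle C requires it to be free (not bound by any c-commanding expression).
— she: subject of the clause headed by 'announced'; the pronoun does not c-command the R-expression — coreference allowed.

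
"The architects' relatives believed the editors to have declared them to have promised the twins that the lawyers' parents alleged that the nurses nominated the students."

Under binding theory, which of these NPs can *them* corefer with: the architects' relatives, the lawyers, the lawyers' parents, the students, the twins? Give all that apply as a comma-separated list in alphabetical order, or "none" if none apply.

*them* is a pronoun; Principle B requires it to be free in its binding domain — the clause headed by 'declared'.
— the architects' relatives: subject of the matrix clause; c-commands the pronoun but lies outside its binding domain — allowed.
— the lawyers: possessor inside the subject DP of the clause headed by 'alleged'; is c-commanded by the pronoun; coreference would bind this R-expression — blocked (Principle C).
— the lawyers' parents: subject of the clause headed by 'alleged'; is c-commanded by the pronoun; coreference would bind this R-expression — blocked (Principle C).
— the students: object of the clause headed by 'nominated'; is c-commanded by the pronoun; coreference would bind this R-expression — blocked (Principle C).
— the twins: object of the clause headed by 'promised'; is c-commanded by the pronoun; coreference would bind this R-expression — blocked (Principle C).

the architects' relatives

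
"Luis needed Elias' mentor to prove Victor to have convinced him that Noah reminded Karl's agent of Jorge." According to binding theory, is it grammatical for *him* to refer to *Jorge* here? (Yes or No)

*Jorge* is an R-expression; Principle C requires it to be free (not bound by any c-commanding expression).
— him: object of the clause headed by 'convinced'; the pronoun c-commands the R-expression — coreference blocked (Principle C).

No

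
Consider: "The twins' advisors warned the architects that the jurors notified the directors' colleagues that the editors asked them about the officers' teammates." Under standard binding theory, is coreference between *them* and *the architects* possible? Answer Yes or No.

*the architects* is an R-expression; Principle C requires it to be free (not bound by any c-commanding expression).
— them: object of the clause headed by 'asked'; the pronoun does not c-command the R-expression — coreference allowed.

Yes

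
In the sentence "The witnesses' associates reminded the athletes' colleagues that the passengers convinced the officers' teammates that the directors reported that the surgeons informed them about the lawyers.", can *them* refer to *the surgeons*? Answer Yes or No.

*them* is a pronoun; Principle B requires it to be free in its binding domain — the clause headed by 'informed'.
— the surgeons: subject of the clause headed by 'informed'; c-commands the pronoun within its binding domain — blocked (Principle B).

No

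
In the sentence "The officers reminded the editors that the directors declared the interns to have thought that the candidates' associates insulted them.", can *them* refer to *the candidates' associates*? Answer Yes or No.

*them* is a pronoun; Principle B requires it to be free in its binding domain — the clause headed by 'insulted'.
— the candidates' associates: subject of the clause headed by 'insulted'; c-commands the pronoun within its binding domain — blocked (Principle B).

No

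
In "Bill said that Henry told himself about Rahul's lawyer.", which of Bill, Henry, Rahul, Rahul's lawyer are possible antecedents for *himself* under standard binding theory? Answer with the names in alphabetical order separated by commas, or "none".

*himself* is a reflexive; Principle A requires it to be bound within its binding domain — the clause headed by 'told'.
— Bill: subject of the matrix clause; c-commands the reflexive but lies outside its binding domain — cannot bind it (Principle A).
— Henry: subject of the clause headed by 'told'; c-commands the reflexive within its binding domain — allowed (Principle A).
— Rahul: possessor inside the second object DP of the clause headed by 'told'; does not c-command the reflexive — cannot bind it (Principle A).
— Rahul's lawyer: second object of the clause headed by 'told'; does not c-command the reflexive — cannot bind it (Principle A).

Henry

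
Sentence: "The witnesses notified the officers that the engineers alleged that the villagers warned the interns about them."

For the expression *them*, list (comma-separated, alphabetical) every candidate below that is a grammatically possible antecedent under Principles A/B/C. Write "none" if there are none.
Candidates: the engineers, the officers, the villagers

*them* is a pronoun; Principle B requires it to be free in its binding domain — the clause headed by 'warned'.
— the engineers: subject of the clause headed by 'alleged'; c-commands the pronoun but lies outside its binding domain — allowed.
— the officers: object of the matrix clause; c-commands the pronoun but lies outside its binding domain — allowed.
— the villagers: subject of the clause headed by 'warned'; c-commands the pronoun within its binding domain — blocked (Principle B).

the engineers, the officers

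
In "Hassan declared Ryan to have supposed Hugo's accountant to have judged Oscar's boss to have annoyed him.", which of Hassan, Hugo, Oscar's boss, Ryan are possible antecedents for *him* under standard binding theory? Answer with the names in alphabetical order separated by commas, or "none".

*him* is a pronoun; Principle B requires it to be free in its binding domain — the clause headed by 'annoyed'.
— Hassan: subject of the matrix clause; c-commands the pronoun but lies outside its binding domain — allowed.
— Hugo: possessor inside the subject DP of the clause headed by 'judged'; does not c-command the pronoun — Principle B does not apply; allowed.
— Oscar's boss: subject of the clause headed by 'annoyed'; c-commands the pronoun within its binding domain — blocked (Principle B).
— Ryan: subject of the clause headed by 'supposed'; c-commands the pronoun but lies outside its binding domain — allowed.

Hassan, Hugo, Ryan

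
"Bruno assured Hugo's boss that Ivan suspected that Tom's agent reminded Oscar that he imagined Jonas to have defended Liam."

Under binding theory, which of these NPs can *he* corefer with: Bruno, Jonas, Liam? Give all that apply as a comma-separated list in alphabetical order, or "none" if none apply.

Bruno

*he* is a pronoun; Principle B requires it to be free in its binding domain — the clause headed by 'imagined'.
— Bruno: subject of the matrix clause; c-commands the pronoun but lies outside its binding domain — allowed.
— Jonas: subject of the clause headed by 'defended'; is c-commanded by the pronoun; coreference would bind this R-expression — blocked (Principle C).
— Liam: object of the clause headed by 'defended'; is c-commanded by the pronoun; coreference would bind this R-expression — blocked (Principle C).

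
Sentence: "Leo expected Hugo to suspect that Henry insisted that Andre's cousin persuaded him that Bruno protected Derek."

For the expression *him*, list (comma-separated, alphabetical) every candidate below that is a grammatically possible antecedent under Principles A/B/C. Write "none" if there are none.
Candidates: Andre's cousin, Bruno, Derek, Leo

Leo

*him* is a pronoun; Principle B requires it to be free in its binding domain — the clause headed by 'persuaded'.
— Andre's cousin: subject of the clause headed by 'persuaded'; c-commands the pronoun within its binding domain — blocked (Principle B).
— Bruno: subject of the clause headed by 'protected'; is c-commanded by the pronoun; coreference would bind this R-expression — blocked (Principle C).
— Derek: object of the clause headed by 'protected'; is c-commanded by the pronoun; coreference would bind this R-expression — blocked (Principle C).
— Leo: subject of the matrix clause; c-commands the pronoun but lies outside its binding domain — allowed.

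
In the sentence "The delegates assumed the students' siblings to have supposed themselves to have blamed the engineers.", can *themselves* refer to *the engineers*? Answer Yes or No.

No

*themselves* is a reflexive; Principle A requires it to be bound within its binding domain — the clause headed by 'supposed'.
— the engineers: object of the clause headed by 'blamed'; does not c-command the reflexive — cannot bind it (Principle A).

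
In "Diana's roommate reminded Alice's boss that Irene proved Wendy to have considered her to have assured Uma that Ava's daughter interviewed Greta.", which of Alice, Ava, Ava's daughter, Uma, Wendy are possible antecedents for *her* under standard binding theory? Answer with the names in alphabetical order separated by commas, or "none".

*her* is a pronoun; Principle B requires it to be free in its binding domain — the clause headed by 'considered'.
— Alice: possessor inside the object DP of the matrix clause; does not c-command the pronoun — Principle B does not apply; allowed.
— Ava: possessor inside the subject DP of the clause headed by 'interviewed'; is c-commanded by the pronoun; coreference would bind this R-expression — blocked (Principle C).
— Ava's daughter: subject of the clause headed by 'interviewed'; is c-commanded by the pronoun; coreference would bind this R-expression — blocked (Principle C).
— Uma: object of the clause headed by 'assured'; is c-commanded by the pronoun; coreference would bind this R-expression — blocked (Principle C).
— Wendy: subject of the clause headed by 'considered'; c-commands the pronoun within its binding domain — blocked (Principle B).

Alice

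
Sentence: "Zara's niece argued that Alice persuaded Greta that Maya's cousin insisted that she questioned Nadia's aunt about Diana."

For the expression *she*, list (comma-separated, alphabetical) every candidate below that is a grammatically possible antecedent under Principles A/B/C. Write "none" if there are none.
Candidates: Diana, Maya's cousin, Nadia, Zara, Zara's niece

Maya's cousin, Zara, Zara's niece

*she* is a pronoun; Principle B requires it to be free in its binding domain — the clause headed by 'questioned'.
— Diana: second object of the clause headed by 'questioned'; is c-commanded by the pronoun; coreference would bind this R-expression — blocked (Principle C).
— Maya's cousin: subject of the clause headed by 'insisted'; c-commands the pronoun but lies outside its binding domain — allowed.
— Nadia: possessor inside the object DP of the clause headed by 'questioned'; is c-commanded by the pronoun; coreference would bind this R-expression — blocked (Principle C).
— Zara: possessor inside the subject DP of the matrix clause; does not c-command the pronoun — Principle B does not apply; allowed.
— Zara's niece: subject of the matrix clause; c-commands the pronoun but lies outside its binding domain — allowed.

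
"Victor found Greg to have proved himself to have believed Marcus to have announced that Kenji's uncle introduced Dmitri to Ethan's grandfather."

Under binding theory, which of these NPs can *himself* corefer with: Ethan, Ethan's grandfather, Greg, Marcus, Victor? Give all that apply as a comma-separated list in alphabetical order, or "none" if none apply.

*himself* is a reflexive; Principle A requires it to be bound within its binding domain — the clause headed by 'proved'.
— Ethan: possessor inside the second object DP of the clause headed by 'introduced'; does not c-command the reflexive — cannot bind it (Principle A).
— Ethan's grandfather: second object of the clause headed by 'introduced'; does not c-command the reflexive — cannot bind it (Principle A).
— Greg: subject of the clause headed by 'proved'; c-commands the reflexive within its binding domain — allowed (Principle A).
— Marcus: subject of the clause headed by 'announced'; does not c-command the reflexive — cannot bind it (Principle A).
— Victor: subject of the matrix clause; c-commands the reflexive but lies outside its binding domain — cannot bind it (Principle A).

Greg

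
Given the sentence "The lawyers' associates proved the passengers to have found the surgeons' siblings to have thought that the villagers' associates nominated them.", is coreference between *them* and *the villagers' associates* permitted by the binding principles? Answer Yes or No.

*them* is a pronoun; Principle B requires it to be free in its binding domain — the clause headed by 'nominated'.
— the villagers' associates: subject of the clause headed by 'nominated'; c-commands the pronoun within its binding domain — blocked (Principle B).

No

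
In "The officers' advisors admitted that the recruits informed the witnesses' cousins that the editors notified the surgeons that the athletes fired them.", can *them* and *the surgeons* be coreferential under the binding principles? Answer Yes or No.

Yes

*the surgeons* is an R-expression; Principle C requires it to be free (not bound by any c-commanding expression).
— them: object of the clause headed by 'fired'; the pronoun does not c-command the R-expression — coreference allowed.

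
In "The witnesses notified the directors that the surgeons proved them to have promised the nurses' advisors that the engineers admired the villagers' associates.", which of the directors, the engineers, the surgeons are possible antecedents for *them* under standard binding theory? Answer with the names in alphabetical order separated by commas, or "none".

the directors

*them* is a pronoun; Principle B requires it to be free in its binding domain — the clause headed by 'proved'.
— the directors: object of the matrix clause; c-commands the pronoun but lies outside its binding domain — allowed.
— the engineers: subject of the clause headed by 'admired'; is c-commanded by the pronoun; coreference would bind this R-expression — blocked (Principle C).
— the surgeons: subject of the clause headed by 'proved'; c-commands the pronoun within its binding domain — blocked (Principle B).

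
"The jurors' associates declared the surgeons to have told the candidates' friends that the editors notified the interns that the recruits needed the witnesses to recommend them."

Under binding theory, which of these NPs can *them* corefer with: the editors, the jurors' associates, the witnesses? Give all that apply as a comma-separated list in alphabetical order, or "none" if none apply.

*them* is a pronoun; Principle B requires it to be free in its binding domain — the clause headed by 'recommend'.
— the editors: subject of the clause headed by 'notified'; c-commands the pronoun but lies outside its binding domain — allowed.
— the jurors' associates: subject of the matrix clause; c-commands the pronoun but lies outside its binding domain — allowed.
— the witnesses: subject of the clause headed by 'recommend'; c-commands the pronoun within its binding domain — blocked (Principle B).

the editors, the jurors' associates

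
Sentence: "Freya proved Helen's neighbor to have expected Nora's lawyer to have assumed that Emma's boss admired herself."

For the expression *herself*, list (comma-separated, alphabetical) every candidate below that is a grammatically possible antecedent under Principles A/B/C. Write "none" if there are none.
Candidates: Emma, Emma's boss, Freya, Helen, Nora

*herself* is a reflexive; Principle A requires it to be bound within its binding domain — the clause headed by 'admired'.
— Emma: possessor inside the subject DP of the clause headed by 'admired'; does not c-command the reflexive — cannot bind it (Principle A).
— Emma's boss: subject of the clause headed by 'admired'; c-commands the reflexive within its binding domain — allowed (Principle A).
— Freya: subject of the matrix clause; c-commands the reflexive but lies outside its binding domain — cannot bind it (Principle A).
— Helen: possessor inside the subject DP of the clause headed by 'expected'; does not c-command the reflexive — cannot bind it (Principle A).
— Nora: possessor inside the subject DP of the clause headed by 'assumed'; does not c-command the reflexive — cannot bind it (Principle A).

Emma's boss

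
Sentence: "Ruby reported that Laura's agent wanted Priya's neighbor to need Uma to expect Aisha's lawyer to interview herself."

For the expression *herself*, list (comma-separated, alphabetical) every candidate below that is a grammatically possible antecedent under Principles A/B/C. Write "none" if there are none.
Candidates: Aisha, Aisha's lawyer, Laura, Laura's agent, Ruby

Aisha's lawyer

*herself* is a reflexive; Principle A requires it to be bound within its binding domain — the clause headed by 'interview'.
— Aisha: possessor inside the subject DP of the clause headed by 'interview'; does not c-command the reflexive — cannot bind it (Principle A).
— Aisha's lawyer: subject of the clause headed by 'interview'; c-commands the reflexive within its binding domain — allowed (Principle A).
— Laura: possessor inside the subject DP of the clause headed by 'wanted'; does not c-command the reflexive — cannot bind it (Principle A).
— Laura's agent: subject of the clause headed by 'wanted'; c-commands the reflexive but lies outside its binding domain — cannot bind it (Principle A).
— Ruby: subject of the matrix clause; c-commands the reflexive but lies outside its binding domain — cannot bind it (Principle A).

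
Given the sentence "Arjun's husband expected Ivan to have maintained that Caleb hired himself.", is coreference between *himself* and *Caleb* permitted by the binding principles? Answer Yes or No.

Yes

*himself* is a reflexive; Principle A requires it to be bound within its binding domain — the clause headed by 'hired'.
— Caleb: subject of the clause headed by 'hired'; c-commands the reflexive within its binding domain — allowed (Principle A).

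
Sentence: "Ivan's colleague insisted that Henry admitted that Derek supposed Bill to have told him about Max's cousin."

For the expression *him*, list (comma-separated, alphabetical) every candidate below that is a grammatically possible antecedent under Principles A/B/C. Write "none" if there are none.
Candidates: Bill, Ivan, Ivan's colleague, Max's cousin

*him* is a pronoun; Principle B requires it to be free in its binding domain — the clause headed by 'told'.
— Bill: subject of the clause headed by 'told'; c-commands the pronoun within its binding domain — blocked (Principle B).
— Ivan: possessor inside the subject DP of the matrix clause; does not c-command the pronoun — Principle B does not apply; allowed.
— Ivan's colleague: subject of the matrix clause; c-commands the pronoun but lies outside its binding domain — allowed.
— Max's cousin: second object of the clause headed by 'told'; is c-commanded by the pronoun; coreference would bind this R-expression — blocked (Principle C).

Ivan, Ivan's colleague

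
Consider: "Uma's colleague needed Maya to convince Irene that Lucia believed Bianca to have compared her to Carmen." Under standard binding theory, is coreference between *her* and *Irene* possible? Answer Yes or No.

*Irene* is an R-expression; Principle C requires it to be free (not bound by any c-commanding expression).
— her: object of the clause headed by 'compared'; the pronoun does not c-command the R-expression — coreference allowed.

Yes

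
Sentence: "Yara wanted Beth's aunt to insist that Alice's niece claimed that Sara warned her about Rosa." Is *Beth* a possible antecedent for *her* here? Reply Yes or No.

*her* is a pronoun; Principle B requires it to be free in its binding domain — the clause headed by 'warned'.
— Beth: possessor inside the subject DP of the clause headed by 'insist'; does not c-command the pronoun — Principle B does not apply; allowed.

Yes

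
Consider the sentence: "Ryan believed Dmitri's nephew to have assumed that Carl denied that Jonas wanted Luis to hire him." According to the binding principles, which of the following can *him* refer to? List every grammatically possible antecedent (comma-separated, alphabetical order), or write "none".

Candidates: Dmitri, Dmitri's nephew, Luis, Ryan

Dmitri, Dmitri's nephew, Ryan

*him* is a pronoun; Principle B requires it to be free in its binding domain — the clause headed by 'hire'.
— Dmitri: possessor inside the subject DP of the clause headed by 'assumed'; does not c-command the pronoun — Principle B does not apply; allowed.
— Dmitri's nephew: subject of the clause headed by 'assumed'; c-commands the pronoun but lies outside its binding domain — allowed.
— Luis: subject of the clause headed by 'hire'; c-commands the pronoun within its binding domain — blocked (Principle B).
— Ryan: subject of the matrix clause; c-commands the pronoun but lies outside its binding domain — allowed.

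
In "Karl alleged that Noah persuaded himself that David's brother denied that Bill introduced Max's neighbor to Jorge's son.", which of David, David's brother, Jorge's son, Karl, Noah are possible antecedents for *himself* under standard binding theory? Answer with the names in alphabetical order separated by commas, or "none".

Noah

*himself* is a reflexive; Principle A requires it to be bound within its binding domain — the clause headed by 'persuaded'.
— David: possessor inside the subject DP of the clause headed by 'denied'; does not c-command the reflexive — cannot bind it (Principle A).
— David's brother: subject of the clause headed by 'denied'; does not c-command the reflexive — cannot bind it (Principle A).
— Jorge's son: second object of the clause headed by 'introduced'; does not c-command the reflexive — cannot bind it (Principle A).
— Karl: subject of the matrix clause; c-commands the reflexive but lies outside its binding domain — cannot bind it (Principle A).
— Noah: subject of the clause headed by 'persuaded'; c-commands the reflexive within its binding domain — allowed (Principle A).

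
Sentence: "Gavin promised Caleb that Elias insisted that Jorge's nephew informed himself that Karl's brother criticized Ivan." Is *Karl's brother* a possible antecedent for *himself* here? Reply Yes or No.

No

*himself* is a reflexive; Principle A requires it to be bound within its binding domain — the clause headed by 'informed'.
— Karl's brother: subject of the clause headed by 'criticized'; does not c-command the reflexive — cannot bind it (Principle A).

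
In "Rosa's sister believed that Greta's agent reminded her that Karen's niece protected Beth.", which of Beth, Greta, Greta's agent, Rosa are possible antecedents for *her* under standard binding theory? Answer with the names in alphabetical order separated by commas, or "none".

Greta, Rosa

*her* is a pronoun; Principle B requires it to be free in its binding domain — the clause headed by 'reminded'.
— Beth: object of the clause headed by 'protected'; is c-commanded by the pronoun; coreference would bind this R-expression — blocked (Principle C).
— Greta: possessor inside the subject DP of the clause headed by 'reminded'; does not c-command the pronoun — Principle B does not apply; allowed.
— Greta's agent: subject of the clause headed by 'reminded'; c-commands the pronoun within its binding domain — blocked (Principle B).
— Rosa: possessor inside the subject DP of the matrix clause; does not c-command the pronoun — Principle B does not apply; allowed.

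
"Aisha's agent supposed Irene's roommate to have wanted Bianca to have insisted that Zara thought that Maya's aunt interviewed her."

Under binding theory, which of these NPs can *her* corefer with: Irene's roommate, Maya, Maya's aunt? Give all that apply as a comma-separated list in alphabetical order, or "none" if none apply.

Irene's roommate, Maya

*her* is a pronoun; Principle B requires it to be free in its binding domain — the clause headed by 'interviewed'.
— Irene's roommate: subject of the clause headed by 'wanted'; c-commands the pronoun but lies outside its binding domain — allowed.
— Maya: possessor inside the subject DP of the clause headed by 'interviewed'; does not c-command the pronoun — Principle B does not apply; allowed.
— Maya's aunt: subject of the clause headed by 'interviewed'; c-commands the pronoun within its binding domain — blocked (Principle B).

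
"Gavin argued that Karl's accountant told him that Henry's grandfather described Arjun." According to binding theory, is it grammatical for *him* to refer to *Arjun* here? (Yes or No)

*Arjun* is an R-expression; Principle C requires it to be free (not bound by any c-commanding expression).
— him: object of the clause headed by 'told'; the pronoun c-commands the R-expression — coreference blocked (Principle C).

No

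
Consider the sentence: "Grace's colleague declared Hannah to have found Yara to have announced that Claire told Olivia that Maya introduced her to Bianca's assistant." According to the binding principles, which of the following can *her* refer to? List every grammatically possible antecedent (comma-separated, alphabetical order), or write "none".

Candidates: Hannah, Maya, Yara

*her* is a pronoun; Principle B requires it to be free in its binding domain — the clause headed by 'introduced'.
— Hannah: subject of the clause headed by 'found'; c-commands the pronoun but lies outside its binding domain — allowed.
— Maya: subject of the clause headed by 'introduced'; c-commands the pronoun within its binding domain — blocked (Principle B).
— Yara: subject of the clause headed by 'announced'; c-commands the pronoun but lies outside its binding domain — allowed.

Hannah, Yara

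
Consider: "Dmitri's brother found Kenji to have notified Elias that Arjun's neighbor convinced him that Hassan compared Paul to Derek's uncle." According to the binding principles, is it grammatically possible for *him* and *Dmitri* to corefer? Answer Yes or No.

*him* is a pronoun; Principle B requires it to be free in its binding domain — the clause headed by 'convinced'.
— Dmitri: possessor inside the subject DP of the matrix clause; does not c-command the pronoun — Principle B does not apply; allowed.

Yes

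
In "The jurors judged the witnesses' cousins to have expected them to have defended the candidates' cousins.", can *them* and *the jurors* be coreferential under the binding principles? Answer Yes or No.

Yes

*the jurors* is an R-expression; Principle C requires it to be free (not bound by any c-commanding expression).
— them: subject of the clause headed by 'defended'; the pronoun does not c-command the R-expression — coreference allowed.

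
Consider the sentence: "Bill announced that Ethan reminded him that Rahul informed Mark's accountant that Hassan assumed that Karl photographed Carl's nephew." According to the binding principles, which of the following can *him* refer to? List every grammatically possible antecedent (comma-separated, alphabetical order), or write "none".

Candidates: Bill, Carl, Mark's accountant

Bill

*him* is a pronoun; Principle B requires it to be free in its binding domain — the clause headed by 'reminded'.
— Bill: subject of the matrix clause; c-commands the pronoun but lies outside its binding domain — allowed.
— Carl: possessor inside the object DP of the clause headed by 'photographed'; is c-commanded by the pronoun; coreference would bind this R-expression — blocked (Principle C).
— Mark's accountant: object of the clause headed by 'informed'; is c-commanded by the pronoun; coreference would bind this R-expression — blocked (Principle C).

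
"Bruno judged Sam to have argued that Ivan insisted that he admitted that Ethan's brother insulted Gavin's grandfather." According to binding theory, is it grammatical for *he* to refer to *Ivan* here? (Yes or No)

Yes

*Ivan* is an R-expression; Principle C requires it to be free (not bound by any c-commanding expression).
— he: subject of the clause headed by 'admitted'; the pronoun does not c-command the R-expression — coreference allowed.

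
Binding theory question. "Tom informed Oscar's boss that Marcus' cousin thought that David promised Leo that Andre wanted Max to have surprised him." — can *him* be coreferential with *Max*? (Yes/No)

No

*him* is a pronoun; Principle B requires it to be free in its binding domain — the clause headed by 'surprised'.
— Max: subject of the clause headed by 'surprised'; c-commands the pronoun within its binding domain — blocked (Principle B).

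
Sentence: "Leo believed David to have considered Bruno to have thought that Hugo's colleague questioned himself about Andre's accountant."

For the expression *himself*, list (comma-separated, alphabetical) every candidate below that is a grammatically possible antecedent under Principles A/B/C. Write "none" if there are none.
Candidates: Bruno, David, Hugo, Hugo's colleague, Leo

Hugo's colleague

*himself* is a reflexive; Principle A requires it to be bound within its binding domain — the clause headed by 'questioned'.
— Bruno: subject of the clause headed by 'thought'; c-commands the reflexive but lies outside its binding domain — cannot bind it (Principle A).
— David: subject of the clause headed by 'considered'; c-commands the reflexive but lies outside its binding domain — cannot bind it (Principle A).
— Hugo: possessor inside the subject DP of the clause headed by 'questioned'; does not c-command the reflexive — cannot bind it (Principle A).
— Hugo's colleague: subject of the clause headed by 'questioned'; c-commands the reflexive within its binding domain — allowed (Principle A).
— Leo: subject of the matrix clause; c-commands the reflexive but lies outside its binding domain — cannot bind it (Principle A).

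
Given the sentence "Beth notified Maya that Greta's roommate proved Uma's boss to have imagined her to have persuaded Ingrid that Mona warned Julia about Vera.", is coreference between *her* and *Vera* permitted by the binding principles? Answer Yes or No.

No

*her* is a pronoun; Principle B requires it to be free in its binding domain — the clause headed by 'imagined'.
— Vera: second object of the clause headed by 'warned'; is c-commanded by the pronoun; coreference would bind this R-expression — blocked (Principle C).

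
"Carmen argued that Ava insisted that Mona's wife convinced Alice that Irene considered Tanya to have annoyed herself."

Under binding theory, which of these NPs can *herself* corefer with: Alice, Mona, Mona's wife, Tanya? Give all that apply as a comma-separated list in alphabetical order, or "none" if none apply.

*herself* is a reflexive; Principle A requires it to be bound within its binding domain — the clause headed by 'annoyed'.
— Alice: object of the clause headed by 'convinced'; c-commands the reflexive but lies outside its binding domain — cannot bind it (Principle A).
— Mona: possessor inside the subject DP of the clause headed by 'convinced'; does not c-command the reflexive — cannot bind it (Principle A).
— Mona's wife: subject of the clause headed by 'convinced'; c-commands the reflexive but lies outside its binding domain — cannot bind it (Principle A).
— Tanya: subject of the clause headed by 'annoyed'; c-commands the reflexive within its binding domain — allowed (Principle A).

Tanya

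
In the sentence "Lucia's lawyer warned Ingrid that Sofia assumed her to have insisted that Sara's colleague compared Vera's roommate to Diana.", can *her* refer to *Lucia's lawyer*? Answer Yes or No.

Yes

*her* is a pronoun; Principle B requires it to be free in its binding domain — the clause headed by 'assumed'.
— Lucia's lawyer: subject of the matrix clause; c-commands the pronoun but lies outside its binding domain — allowed.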